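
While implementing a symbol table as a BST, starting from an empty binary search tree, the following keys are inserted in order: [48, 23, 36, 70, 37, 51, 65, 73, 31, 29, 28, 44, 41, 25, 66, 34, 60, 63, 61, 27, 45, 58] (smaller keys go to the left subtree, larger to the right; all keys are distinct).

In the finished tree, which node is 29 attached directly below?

31

48: root
23: left child of 48 (depth 1)
36: right child of 23 (depth 2)
70: right child of 48 (depth 1)
37: right child of 36 (depth 3)
51: left child of 70 (depth 2)
65: right child of 51 (depth 3)
73: right child of 70 (depth 2)
31: left child of 36 (depth 3)
29: left child of 31 (depth 4)
28: left child of 29 (depth 5)
44: right child of 37 (depth 4)
41: left child of 44 (depth 5)
25: left child of 28 (depth 6)
66: right child of 65 (depth 4)
34: right child of 31 (depth 4)
60: left child of 65 (depth 4)
63: right child of 60 (depth 5)
61: left child of 63 (depth 6)
27: right child of 25 (depth 7)
45: right child of 44 (depth 5)
58: left child of 60 (depth 5)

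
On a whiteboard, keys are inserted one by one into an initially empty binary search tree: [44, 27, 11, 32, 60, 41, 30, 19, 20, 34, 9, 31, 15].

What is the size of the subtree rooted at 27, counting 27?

Insert 44: tree is empty, so 44 becomes the root.
Insert 27: 27 < 44 → go left. Place as left child of 44.
Insert 11: 11 < 44 → go left; 11 < 27 → go left. Place as left child of 27.
Insert 32: 32 < 44 → go left; 32 > 27 → go right. Place as right child of 27.
Insert 60: 60 > 44 → go right. Place as right child of 44.
Insert 41: 41 < 44 → go left; 41 > 27 → go right; 41 > 32 → go right. Place as right child of 32.
Insert 30: 30 < 44 → go left; 30 > 27 → go right; 30 < 32 → go left. Place as left child of 32.
Insert 19: 19 < 44 → go left; 19 < 27 → go left; 19 > 11 → go right. Place as right child of 11.
Insert 20: 20 < 44 → go left; 20 < 27 → go left; 20 > 11 → go right; 20 > 19 → go right. Place as right child of 19.
Insert 34: 34 < 44 → go left; 34 > 27 → go right; 34 > 32 → go right; 34 < 41 → go left. Place as left child of 41.
Insert 9: 9 < 44 → go left; 9 < 27 → go left; 9 < 11 → go left. Place as left child of 11.
Insert 31: 31 < 44 → go left; 31 > 27 → go right; 31 < 32 → go left; 31 > 30 → go right. Place as right child of 30.
Insert 15: 15 < 44 → go left; 15 < 27 → go left; 15 > 11 → go right; 15 < 19 → go left. Place as left child of 19.

Subtree rooted at 27 contains: 27, 11, 9, 19, 15, 20, 32, 30, 31, 41, 34 — 11 nodes.

11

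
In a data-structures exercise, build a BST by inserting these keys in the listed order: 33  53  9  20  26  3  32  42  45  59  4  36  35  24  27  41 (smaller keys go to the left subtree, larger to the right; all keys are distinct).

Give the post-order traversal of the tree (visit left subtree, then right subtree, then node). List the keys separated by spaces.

33: root
53: right child of 33 (depth 1)
9: left child of 33 (depth 1)
20: right child of 9 (depth 2)
26: right child of 20 (depth 3)
3: left child of 9 (depth 2)
32: right child of 26 (depth 4)
42: left child of 53 (depth 2)
45: right child of 42 (depth 3)
59: right child of 53 (depth 2)
4: right child of 3 (depth 3)
36: left child of 42 (depth 3)
35: left child of 36 (depth 4)
24: left child of 26 (depth 4)
27: left child of 32 (depth 5)
41: right child of 36 (depth 4)

4 3 24 27 32 26 20 9 35 41 36 45 42 59 53 33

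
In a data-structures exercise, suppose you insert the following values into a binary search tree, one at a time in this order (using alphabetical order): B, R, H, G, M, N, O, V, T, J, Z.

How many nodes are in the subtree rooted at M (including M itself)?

4

Resulting structure (node: left, right):
  B: L=–, R=R
  R: L=H, R=V
  H: L=G, R=M
  G: L=–, R=–
  M: L=J, R=N
  N: L=–, R=O
  O: L=–, R=–
  V: L=T, R=Z
  T: L=–, R=–
  J: L=–, R=–
  Z: L=–, R=–

Subtree rooted at M contains: M, J, N, O — 4 nodes.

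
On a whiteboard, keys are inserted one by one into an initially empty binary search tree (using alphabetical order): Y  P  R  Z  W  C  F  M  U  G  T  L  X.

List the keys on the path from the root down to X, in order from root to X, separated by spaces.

Y P R W X

Insert Y: tree is empty, so Y becomes the root.
Insert P: P < Y → go left. Place as left child of Y.
Insert R: R < Y → go left; R > P → go right. Place as right child of P.
Insert Z: Z > Y → go right. Place as right child of Y.
Insert W: W < Y → go left; W > P → go right; W > R → go right. Place as right child of R.
Insert C: C < Y → go left; C < P → go left. Place as left child of P.
Insert F: F < Y → go left; F < P → go left; F > C → go right. Place as right child of C.
Insert M: M < Y → go left; M < P → go left; M > C → go right; M > F → go right. Place as right child of F.
Insert U: U < Y → go left; U > P → go right; U > R → go right; U < W → go left. Place as left child of W.
Insert G: G < Y → go left; G < P → go left; G > C → go right; G > F → go right; G < M → go left. Place as left child of M.
Insert T: T < Y → go left; T > P → go right; T > R → go right; T < W → go left; T < U → go left. Place as left child of U.
Insert L: L < Y → go left; L < P → go left; L > C → go right; L > F → go right; L < M → go left; L > G → go right. Place as right child of G.
Insert X: X < Y → go left; X > P → go right; X > R → go right; X > W → go right. Place as right child of W.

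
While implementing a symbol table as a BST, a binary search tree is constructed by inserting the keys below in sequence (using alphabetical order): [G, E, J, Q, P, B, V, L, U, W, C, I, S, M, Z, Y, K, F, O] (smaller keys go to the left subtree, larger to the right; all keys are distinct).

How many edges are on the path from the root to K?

G: root
E: left child of G (depth 1)
J: right child of G (depth 1)
Q: right child of J (depth 2)
P: left child of Q (depth 3)
B: left child of E (depth 2)
V: right child of Q (depth 3)
L: left child of P (depth 4)
U: left child of V (depth 4)
W: right child of V (depth 4)
C: right child of B (depth 3)
I: left child of J (depth 2)
S: left child of U (depth 5)
M: right child of L (depth 5)
Z: right child of W (depth 5)
Y: left child of Z (depth 6)
K: left child of L (depth 5)
F: right child of E (depth 2)
O: right child of M (depth 6)

Path to K: G → J → Q → P → L → K, which is 5 edges.

5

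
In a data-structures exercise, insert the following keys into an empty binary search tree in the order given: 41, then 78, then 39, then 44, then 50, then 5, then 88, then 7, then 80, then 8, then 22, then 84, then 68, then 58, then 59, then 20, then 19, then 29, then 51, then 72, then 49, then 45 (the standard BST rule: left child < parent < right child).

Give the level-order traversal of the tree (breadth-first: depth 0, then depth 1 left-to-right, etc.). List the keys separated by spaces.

41 39 78 5 44 88 7 50 80 8 49 68 84 22 45 58 72 20 29 51 59 19

41: root
78: right child of 41 (depth 1)
39: left child of 41 (depth 1)
44: left child of 78 (depth 2)
50: right child of 44 (depth 3)
5: left child of 39 (depth 2)
88: right child of 78 (depth 2)
7: right child of 5 (depth 3)
80: left child of 88 (depth 3)
8: right child of 7 (depth 4)
22: right child of 8 (depth 5)
84: right child of 80 (depth 4)
68: right child of 50 (depth 4)
58: left child of 68 (depth 5)
59: right child of 58 (depth 6)
20: left child of 22 (depth 6)
19: left child of 20 (depth 7)
29: right child of 22 (depth 6)
51: left child of 58 (depth 6)
72: right child of 68 (depth 5)
49: left child of 50 (depth 4)
45: left child of 49 (depth 5)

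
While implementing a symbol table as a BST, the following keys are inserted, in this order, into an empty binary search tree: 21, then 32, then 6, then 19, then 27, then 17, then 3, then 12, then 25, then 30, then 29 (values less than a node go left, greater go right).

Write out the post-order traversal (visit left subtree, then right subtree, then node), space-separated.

21: root
32: right child of 21 (depth 1)
6: left child of 21 (depth 1)
19: right child of 6 (depth 2)
27: left child of 32 (depth 2)
17: left child of 19 (depth 3)
3: left child of 6 (depth 2)
12: left child of 17 (depth 4)
25: left child of 27 (depth 3)
30: right child of 27 (depth 3)
29: left child of 30 (depth 4)

3 12 17 19 6 25 29 30 27 32 21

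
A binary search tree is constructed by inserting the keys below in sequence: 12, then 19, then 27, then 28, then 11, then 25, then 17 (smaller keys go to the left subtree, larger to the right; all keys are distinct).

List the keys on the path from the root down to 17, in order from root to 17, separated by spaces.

12 19 17

12: root
19: right child of 12 (depth 1)
27: right child of 19 (depth 2)
28: right child of 27 (depth 3)
11: left child of 12 (depth 1)
25: left child of 27 (depth 3)
17: left child of 19 (depth 2)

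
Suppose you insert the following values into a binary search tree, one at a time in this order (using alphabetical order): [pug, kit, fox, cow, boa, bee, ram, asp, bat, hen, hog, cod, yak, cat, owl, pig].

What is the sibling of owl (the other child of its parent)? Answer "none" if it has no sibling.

fox

pug: root
kit: left child of pug (depth 1)
fox: left child of kit (depth 2)
cow: left child of fox (depth 3)
boa: left child of cow (depth 4)
bee: left child of boa (depth 5)
ram: right child of pug (depth 1)
asp: left child of bee (depth 6)
bat: right child of asp (depth 7)
hen: right child of fox (depth 3)
hog: right child of hen (depth 4)
cod: right child of boa (depth 5)
yak: right child of ram (depth 2)
cat: left child of cod (depth 6)
owl: right child of kit (depth 2)
pig: right child of owl (depth 3)

owl's parent is kit; the other child of kit is fox.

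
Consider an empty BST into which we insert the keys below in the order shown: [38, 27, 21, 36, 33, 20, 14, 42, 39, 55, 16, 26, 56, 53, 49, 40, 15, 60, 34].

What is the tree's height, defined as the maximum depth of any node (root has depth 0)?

6

Insert 38: tree is empty, so 38 becomes the root.
Insert 27: 27 < 38 → go left. Place as left child of 38.
Insert 21: 21 < 38 → go left; 21 < 27 → go left. Place as left child of 27.
Insert 36: 36 < 38 → go left; 36 > 27 → go right. Place as right child of 27.
Insert 33: 33 < 38 → go left; 33 > 27 → go right; 33 < 36 → go left. Place as left child of 36.
Insert 20: 20 < 38 → go left; 20 < 27 → go left; 20 < 21 → go left. Place as left child of 21.
Insert 14: 14 < 38 → go left; 14 < 27 → go left; 14 < 21 → go left; 14 < 20 → go left. Place as left child of 20.
Insert 42: 42 > 38 → go right. Place as right child of 38.
Insert 39: 39 > 38 → go right; 39 < 42 → go left. Place as left child of 42.
Insert 55: 55 > 38 → go right; 55 > 42 → go right. Place as right child of 42.
Insert 16: 16 < 38 → go left; 16 < 27 → go left; 16 < 21 → go left; 16 < 20 → go left; 16 > 14 → go right. Place as right child of 14.
Insert 26: 26 < 38 → go left; 26 < 27 → go left; 26 > 21 → go right. Place as right child of 21.
Insert 56: 56 > 38 → go right; 56 > 42 → go right; 56 > 55 → go right. Place as right child of 55.
Insert 53: 53 > 38 → go right; 53 > 42 → go right; 53 < 55 → go left. Place as left child of 55.
Insert 49: 49 > 38 → go right; 49 > 42 → go right; 49 < 55 → go left; 49 < 53 → go left. Place as left child of 53.
Insert 40: 40 > 38 → go right; 40 < 42 → go left; 40 > 39 → go right. Place as right child of 39.
Insert 15: 15 < 38 → go left; 15 < 27 → go left; 15 < 21 → go left; 15 < 20 → go left; 15 > 14 → go right; 15 < 16 → go left. Place as left child of 16.
Insert 60: 60 > 38 → go right; 60 > 42 → go right; 60 > 55 → go right; 60 > 56 → go right. Place as right child of 56.
Insert 34: 34 < 38 → go left; 34 > 27 → go right; 34 < 36 → go left; 34 > 33 → go right. Place as right child of 33.

The deepest node is 15 at depth 6.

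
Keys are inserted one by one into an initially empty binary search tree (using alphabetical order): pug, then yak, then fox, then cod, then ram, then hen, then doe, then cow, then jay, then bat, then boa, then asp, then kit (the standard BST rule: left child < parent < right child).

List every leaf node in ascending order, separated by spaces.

asp boa cow kit ram

Insert pug: tree is empty, so pug becomes the root.
Insert yak: yak > pug → go right. Place as right child of pug.
Insert fox: fox < pug → go left. Place as left child of pug.
Insert cod: cod < pug → go left; cod < fox → go left. Place as left child of fox.
Insert ram: ram > pug → go right; ram < yak → go left. Place as left child of yak.
Insert hen: hen < pug → go left; hen > fox → go right. Place as right child of fox.
Insert doe: doe < pug → go left; doe < fox → go left; doe > cod → go right. Place as right child of cod.
Insert cow: cow < pug → go left; cow < fox → go left; cow > cod → go right; cow < doe → go left. Place as left child of doe.
Insert jay: jay < pug → go left; jay > fox → go right; jay > hen → go right. Place as right child of hen.
Insert bat: bat < pug → go left; bat < fox → go left; bat < cod → go left. Place as left child of cod.
Insert boa: boa < pug → go left; boa < fox → go left; boa < cod → go left; boa > bat → go right. Place as right child of bat.
Insert asp: asp < pug → go left; asp < fox → go left; asp < cod → go left; asp < bat → go left. Place as left child of bat.
Insert kit: kit < pug → go left; kit > fox → go right; kit > hen → go right; kit > jay → go right. Place as right child of jay.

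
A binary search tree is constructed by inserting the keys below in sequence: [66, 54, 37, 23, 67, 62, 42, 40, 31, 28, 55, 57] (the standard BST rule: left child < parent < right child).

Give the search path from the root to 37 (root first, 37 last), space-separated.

Resulting structure (node: left, right):
  66: L=54, R=67
  54: L=37, R=62
  37: L=23, R=42
  23: L=–, R=31
  67: L=–, R=–
  62: L=55, R=–
  42: L=40, R=–
  40: L=–, R=–
  31: L=28, R=–
  28: L=–, R=–
  55: L=–, R=57
  57: L=–, R=–

66 54 37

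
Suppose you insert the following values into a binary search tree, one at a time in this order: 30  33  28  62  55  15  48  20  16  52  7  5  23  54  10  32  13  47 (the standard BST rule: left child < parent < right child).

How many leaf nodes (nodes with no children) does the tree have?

30: root
33: right child of 30 (depth 1)
28: left child of 30 (depth 1)
62: right child of 33 (depth 2)
55: left child of 62 (depth 3)
15: left child of 28 (depth 2)
48: left child of 55 (depth 4)
20: right child of 15 (depth 3)
16: left child of 20 (depth 4)
52: right child of 48 (depth 5)
7: left child of 15 (depth 3)
5: left child of 7 (depth 4)
23: right child of 20 (depth 4)
54: right child of 52 (depth 6)
10: right child of 7 (depth 4)
32: left child of 33 (depth 2)
13: right child of 10 (depth 5)
47: left child of 48 (depth 5)

Leaves: 5, 13, 16, 23, 32, 47, 54 — 7 in total.

7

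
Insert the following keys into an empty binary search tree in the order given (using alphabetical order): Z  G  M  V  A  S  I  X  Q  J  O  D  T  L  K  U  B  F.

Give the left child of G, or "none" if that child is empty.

Insert Z: tree is empty, so Z becomes the root.
Insert G: G < Z → go left. Place as left child of Z.
Insert M: M < Z → go left; M > G → go right. Place as right child of G.
Insert V: V < Z → go left; V > G → go right; V > M → go right. Place as right child of M.
Insert A: A < Z → go left; A < G → go left. Place as left child of G.
Insert S: S < Z → go left; S > G → go right; S > M → go right; S < V → go left. Place as left child of V.
Insert I: I < Z → go left; I > G → go right; I < M → go left. Place as left child of M.
Insert X: X < Z → go left; X > G → go right; X > M → go right; X > V → go right. Place as right child of V.
Insert Q: Q < Z → go left; Q > G → go right; Q > M → go right; Q < V → go left; Q < S → go left. Place as left child of S.
Insert J: J < Z → go left; J > G → go right; J < M → go left; J > I → go right. Place as right child of I.
Insert O: O < Z → go left; O > G → go right; O > M → go right; O < V → go left; O < S → go left; O < Q → go left. Place as left child of Q.
Insert D: D < Z → go left; D < G → go left; D > A → go right. Place as right child of A.
Insert T: T < Z → go left; T > G → go right; T > M → go right; T < V → go left; T > S → go right. Place as right child of S.
Insert L: L < Z → go left; L > G → go right; L < M → go left; L > I → go right; L > J → go right. Place as right child of J.
Insert K: K < Z → go left; K > G → go right; K < M → go left; K > I → go right; K > J → go right; K < L → go left. Place as left child of L.
Insert U: U < Z → go left; U > G → go right; U > M → go right; U < V → go left; U > S → go right; U > T → go right. Place as right child of T.
Insert B: B < Z → go left; B < G → go left; B > A → go right; B < D → go left. Place as left child of D.
Insert F: F < Z → go left; F < G → go left; F > A → go right; F > D → go right. Place as right child of D.

A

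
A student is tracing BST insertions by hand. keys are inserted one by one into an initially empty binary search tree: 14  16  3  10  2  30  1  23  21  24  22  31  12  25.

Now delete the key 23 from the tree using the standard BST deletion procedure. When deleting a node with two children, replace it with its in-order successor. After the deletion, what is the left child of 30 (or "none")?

14: root
16: right child of 14 (depth 1)
3: left child of 14 (depth 1)
10: right child of 3 (depth 2)
2: left child of 3 (depth 2)
30: right child of 16 (depth 2)
1: left child of 2 (depth 3)
23: left child of 30 (depth 3)
21: left child of 23 (depth 4)
24: right child of 23 (depth 4)
22: right child of 21 (depth 5)
31: right child of 30 (depth 3)
12: right child of 10 (depth 3)
25: right child of 24 (depth 5)

Delete 23 (two children — replace with in-order successor).
After deletion, 30's left child: 24.

24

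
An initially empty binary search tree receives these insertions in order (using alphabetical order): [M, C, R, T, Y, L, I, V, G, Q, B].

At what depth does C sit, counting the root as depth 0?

M: root
C: left child of M (depth 1)
R: right child of M (depth 1)
T: right child of R (depth 2)
Y: right child of T (depth 3)
L: right child of C (depth 2)
I: left child of L (depth 3)
V: left child of Y (depth 4)
G: left child of I (depth 4)
Q: left child of R (depth 2)
B: left child of C (depth 2)

Path to C: M → C, which is 1 edge.

1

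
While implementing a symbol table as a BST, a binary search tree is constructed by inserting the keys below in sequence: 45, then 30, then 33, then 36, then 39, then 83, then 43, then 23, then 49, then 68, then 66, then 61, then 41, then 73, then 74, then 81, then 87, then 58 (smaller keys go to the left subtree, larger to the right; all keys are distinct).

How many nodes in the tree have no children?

5

45: root
30: left child of 45 (depth 1)
33: right child of 30 (depth 2)
36: right child of 33 (depth 3)
39: right child of 36 (depth 4)
83: right child of 45 (depth 1)
43: right child of 39 (depth 5)
23: left child of 30 (depth 2)
49: left child of 83 (depth 2)
68: right child of 49 (depth 3)
66: left child of 68 (depth 4)
61: left child of 66 (depth 5)
41: left child of 43 (depth 6)
73: right child of 68 (depth 4)
74: right child of 73 (depth 5)
81: right child of 74 (depth 6)
87: right child of 83 (depth 2)
58: left child of 61 (depth 6)

Leaves: 23, 41, 58, 81, 87 — 5 in total.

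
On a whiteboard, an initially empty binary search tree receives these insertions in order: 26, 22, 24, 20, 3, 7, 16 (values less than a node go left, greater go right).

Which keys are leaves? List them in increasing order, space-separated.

16 24

Resulting structure (node: left, right):
  26: L=22, R=–
  22: L=20, R=24
  24: L=–, R=–
  20: L=3, R=–
  3: L=–, R=7
  7: L=–, R=16
  16: L=–, R=–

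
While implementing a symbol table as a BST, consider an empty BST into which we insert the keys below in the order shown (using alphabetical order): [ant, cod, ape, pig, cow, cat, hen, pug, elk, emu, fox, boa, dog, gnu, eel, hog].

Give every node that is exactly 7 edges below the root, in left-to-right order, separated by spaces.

ant: root
cod: right child of ant (depth 1)
ape: left child of cod (depth 2)
pig: right child of cod (depth 2)
cow: left child of pig (depth 3)
cat: right child of ape (depth 3)
hen: right child of cow (depth 4)
pug: right child of pig (depth 3)
elk: left child of hen (depth 5)
emu: right child of elk (depth 6)
fox: right child of emu (depth 7)
boa: left child of cat (depth 4)
dog: left child of elk (depth 6)
gnu: right child of fox (depth 8)
eel: right child of dog (depth 7)
hog: right child of hen (depth 5)

eel fox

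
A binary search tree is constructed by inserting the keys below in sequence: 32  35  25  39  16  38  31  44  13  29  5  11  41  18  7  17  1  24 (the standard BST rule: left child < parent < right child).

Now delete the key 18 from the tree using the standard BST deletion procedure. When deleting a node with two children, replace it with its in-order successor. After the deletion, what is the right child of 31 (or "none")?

Insert 32: tree is empty, so 32 becomes the root.
Insert 35: 35 > 32 → go right. Place as right child of 32.
Insert 25: 25 < 32 → go left. Place as left child of 32.
Insert 39: 39 > 32 → go right; 39 > 35 → go right. Place as right child of 35.
Insert 16: 16 < 32 → go left; 16 < 25 → go left. Place as left child of 25.
Insert 38: 38 > 32 → go right; 38 > 35 → go right; 38 < 39 → go left. Place as left child of 39.
Insert 31: 31 < 32 → go left; 31 > 25 → go right. Place as right child of 25.
Insert 44: 44 > 32 → go right; 44 > 35 → go right; 44 > 39 → go right. Place as right child of 39.
Insert 13: 13 < 32 → go left; 13 < 25 → go left; 13 < 16 → go left. Place as left child of 16.
Insert 29: 29 < 32 → go left; 29 > 25 → go right; 29 < 31 → go left. Place as left child of 31.
Insert 5: 5 < 32 → go left; 5 < 25 → go left; 5 < 16 → go left; 5 < 13 → go left. Place as left child of 13.
Insert 11: 11 < 32 → go left; 11 < 25 → go left; 11 < 16 → go left; 11 < 13 → go left; 11 > 5 → go right. Place as right child of 5.
Insert 41: 41 > 32 → go right; 41 > 35 → go right; 41 > 39 → go right; 41 < 44 → go left. Place as left child of 44.
Insert 18: 18 < 32 → go left; 18 < 25 → go left; 18 > 16 → go right. Place as right child of 16.
Insert 7: 7 < 32 → go left; 7 < 25 → go left; 7 < 16 → go left; 7 < 13 → go left; 7 > 5 → go right; 7 < 11 → go left. Place as left child of 11.
Insert 17: 17 < 32 → go left; 17 < 25 → go left; 17 > 16 → go right; 17 < 18 → go left. Place as left child of 18.
Insert 1: 1 < 32 → go left; 1 < 25 → go left; 1 < 16 → go left; 1 < 13 → go left; 1 < 5 → go left. Place as left child of 5.
Insert 24: 24 < 32 → go left; 24 < 25 → go left; 24 > 16 → go right; 24 > 18 → go right. Place as right child of 18.

Delete 18 (two children — replace with in-order successor).
After deletion, 31's right child: none.

none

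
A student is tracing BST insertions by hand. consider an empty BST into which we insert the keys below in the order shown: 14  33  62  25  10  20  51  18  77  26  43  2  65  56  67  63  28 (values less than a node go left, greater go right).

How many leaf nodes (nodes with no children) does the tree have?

Insert 14: tree is empty, so 14 becomes the root.
Insert 33: 33 > 14 → go right. Place as right child of 14.
Insert 62: 62 > 14 → go right; 62 > 33 → go right. Place as right child of 33.
Insert 25: 25 > 14 → go right; 25 < 33 → go left. Place as left child of 33.
Insert 10: 10 < 14 → go left. Place as left child of 14.
Insert 20: 20 > 14 → go right; 20 < 33 → go left; 20 < 25 → go left. Place as left child of 25.
Insert 51: 51 > 14 → go right; 51 > 33 → go right; 51 < 62 → go left. Place as left child of 62.
Insert 18: 18 > 14 → go right; 18 < 33 → go left; 18 < 25 → go left; 18 < 20 → go left. Place as left child of 20.
Insert 77: 77 > 14 → go right; 77 > 33 → go right; 77 > 62 → go right. Place as right child of 62.
Insert 26: 26 > 14 → go right; 26 < 33 → go left; 26 > 25 → go right. Place as right child of 25.
Insert 43: 43 > 14 → go right; 43 > 33 → go right; 43 < 62 → go left; 43 < 51 → go left. Place as left child of 51.
Insert 2: 2 < 14 → go left; 2 < 10 → go left. Place as left child of 10.
Insert 65: 65 > 14 → go right; 65 > 33 → go right; 65 > 62 → go right; 65 < 77 → go left. Place as left child of 77.
Insert 56: 56 > 14 → go right; 56 > 33 → go right; 56 < 62 → go left; 56 > 51 → go right. Place as right child of 51.
Insert 67: 67 > 14 → go right; 67 > 33 → go right; 67 > 62 → go right; 67 < 77 → go left; 67 > 65 → go right. Place as right child of 65.
Insert 63: 63 > 14 → go right; 63 > 33 → go right; 63 > 62 → go right; 63 < 77 → go left; 63 < 65 → go left. Place as left child of 65.
Insert 28: 28 > 14 → go right; 28 < 33 → go left; 28 > 25 → go right; 28 > 26 → go right. Place as right child of 26.

Leaves: 2, 18, 28, 43, 56, 63, 67 — 7 in total.

7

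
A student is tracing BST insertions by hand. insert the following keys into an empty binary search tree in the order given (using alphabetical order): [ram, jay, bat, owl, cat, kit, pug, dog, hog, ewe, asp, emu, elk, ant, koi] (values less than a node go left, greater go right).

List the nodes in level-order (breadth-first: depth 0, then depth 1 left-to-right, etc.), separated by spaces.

ram jay bat owl asp cat kit pug ant dog koi hog ewe emu elk

Resulting structure (node: left, right):
  ram: L=jay, R=–
  jay: L=bat, R=owl
  bat: L=asp, R=cat
  owl: L=kit, R=pug
  cat: L=–, R=dog
  kit: L=–, R=koi
  pug: L=–, R=–
  dog: L=–, R=hog
  hog: L=ewe, R=–
  ewe: L=emu, R=–
  asp: L=ant, R=–
  emu: L=elk, R=–
  elk: L=–, R=–
  ant: L=–, R=–
  koi: L=–, R=–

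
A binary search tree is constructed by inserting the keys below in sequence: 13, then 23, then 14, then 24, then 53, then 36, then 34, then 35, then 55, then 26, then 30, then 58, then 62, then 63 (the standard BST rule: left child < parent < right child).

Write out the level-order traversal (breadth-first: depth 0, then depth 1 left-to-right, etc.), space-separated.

13: root
23: right child of 13 (depth 1)
14: left child of 23 (depth 2)
24: right child of 23 (depth 2)
53: right child of 24 (depth 3)
36: left child of 53 (depth 4)
34: left child of 36 (depth 5)
35: right child of 34 (depth 6)
55: right child of 53 (depth 4)
26: left child of 34 (depth 6)
30: right child of 26 (depth 7)
58: right child of 55 (depth 5)
62: right child of 58 (depth 6)
63: right child of 62 (depth 7)

13 23 14 24 53 36 55 34 58 26 35 62 30 63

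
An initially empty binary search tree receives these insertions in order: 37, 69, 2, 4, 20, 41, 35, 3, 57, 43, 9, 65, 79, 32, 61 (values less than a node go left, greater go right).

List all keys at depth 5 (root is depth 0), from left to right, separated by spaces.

32 61

Insert 37: tree is empty, so 37 becomes the root.
Insert 69: 69 > 37 → go right. Place as right child of 37.
Insert 2: 2 < 37 → go left. Place as left child of 37.
Insert 4: 4 < 37 → go left; 4 > 2 → go right. Place as right child of 2.
Insert 20: 20 < 37 → go left; 20 > 2 → go right; 20 > 4 → go right. Place as right child of 4.
Insert 41: 41 > 37 → go right; 41 < 69 → go left. Place as left child of 69.
Insert 35: 35 < 37 → go left; 35 > 2 → go right; 35 > 4 → go right; 35 > 20 → go right. Place as right child of 20.
Insert 3: 3 < 37 → go left; 3 > 2 → go right; 3 < 4 → go left. Place as left child of 4.
Insert 57: 57 > 37 → go right; 57 < 69 → go left; 57 > 41 → go right. Place as right child of 41.
Insert 43: 43 > 37 → go right; 43 < 69 → go left; 43 > 41 → go right; 43 < 57 → go left. Place as left child of 57.
Insert 9: 9 < 37 → go left; 9 > 2 → go right; 9 > 4 → go right; 9 < 20 → go left. Place as left child of 20.
Insert 65: 65 > 37 → go right; 65 < 69 → go left; 65 > 41 → go right; 65 > 57 → go right. Place as right child of 57.
Insert 79: 79 > 37 → go right; 79 > 69 → go right. Place as right child of 69.
Insert 32: 32 < 37 → go left; 32 > 2 → go right; 32 > 4 → go right; 32 > 20 → go right; 32 < 35 → go left. Place as left child of 35.
Insert 61: 61 > 37 → go right; 61 < 69 → go left; 61 > 41 → go right; 61 > 57 → go right; 61 < 65 → go left. Place as left child of 65.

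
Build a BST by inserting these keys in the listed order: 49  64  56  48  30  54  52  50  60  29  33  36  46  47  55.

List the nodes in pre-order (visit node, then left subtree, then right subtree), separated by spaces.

Insert 49: tree is empty, so 49 becomes the root.
Insert 64: 64 > 49 → go right. Place as right child of 49.
Insert 56: 56 > 49 → go right; 56 < 64 → go left. Place as left child of 64.
Insert 48: 48 < 49 → go left. Place as left child of 49.
Insert 30: 30 < 49 → go left; 30 < 48 → go left. Place as left child of 48.
Insert 54: 54 > 49 → go right; 54 < 64 → go left; 54 < 56 → go left. Place as left child of 56.
Insert 52: 52 > 49 → go right; 52 < 64 → go left; 52 < 56 → go left; 52 < 54 → go left. Place as left child of 54.
Insert 50: 50 > 49 → go right; 50 < 64 → go left; 50 < 56 → go left; 50 < 54 → go left; 50 < 52 → go left. Place as left child of 52.
Insert 60: 60 > 49 → go right; 60 < 64 → go left; 60 > 56 → go right. Place as right child of 56.
Insert 29: 29 < 49 → go left; 29 < 48 → go left; 29 < 30 → go left. Place as left child of 30.
Insert 33: 33 < 49 → go left; 33 < 48 → go left; 33 > 30 → go right. Place as right child of 30.
Insert 36: 36 < 49 → go left; 36 < 48 → go left; 36 > 30 → go right; 36 > 33 → go right. Place as right child of 33.
Insert 46: 46 < 49 → go left; 46 < 48 → go left; 46 > 30 → go right; 46 > 33 → go right; 46 > 36 → go right. Place as right child of 36.
Insert 47: 47 < 49 → go left; 47 < 48 → go left; 47 > 30 → go right; 47 > 33 → go right; 47 > 36 → go right; 47 > 46 → go right. Place as right child of 46.
Insert 55: 55 > 49 → go right; 55 < 64 → go left; 55 < 56 → go left; 55 > 54 → go right. Place as right child of 54.

49 48 30 29 33 36 46 47 64 56 54 52 50 55 60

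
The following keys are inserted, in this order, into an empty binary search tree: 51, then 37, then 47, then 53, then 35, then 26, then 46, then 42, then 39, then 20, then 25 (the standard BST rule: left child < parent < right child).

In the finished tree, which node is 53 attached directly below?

Insert 51: tree is empty, so 51 becomes the root.
Insert 37: 37 < 51 → go left. Place as left child of 51.
Insert 47: 47 < 51 → go left; 47 > 37 → go right. Place as right child of 37.
Insert 53: 53 > 51 → go right. Place as right child of 51.
Insert 35: 35 < 51 → go left; 35 < 37 → go left. Place as left child of 37.
Insert 26: 26 < 51 → go left; 26 < 37 → go left; 26 < 35 → go left. Place as left child of 35.
Insert 46: 46 < 51 → go left; 46 > 37 → go right; 46 < 47 → go left. Place as left child of 47.
Insert 42: 42 < 51 → go left; 42 > 37 → go right; 42 < 47 → go left; 42 < 46 → go left. Place as left child of 46.
Insert 39: 39 < 51 → go left; 39 > 37 → go right; 39 < 47 → go left; 39 < 46 → go left; 39 < 42 → go left. Place as left child of 42.
Insert 20: 20 < 51 → go left; 20 < 37 → go left; 20 < 35 → go left; 20 < 26 → go left. Place as left child of 26.
Insert 25: 25 < 51 → go left; 25 < 37 → go left; 25 < 35 → go left; 25 < 26 → go left; 25 > 20 → go right. Place as right child of 20.

51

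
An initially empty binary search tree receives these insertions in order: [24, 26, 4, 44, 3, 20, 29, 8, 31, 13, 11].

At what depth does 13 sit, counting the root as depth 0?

Insert 24: tree is empty, so 24 becomes the root.
Insert 26: 26 > 24 → go right. Place as right child of 24.
Insert 4: 4 < 24 → go left. Place as left child of 24.
Insert 44: 44 > 24 → go right; 44 > 26 → go right. Place as right child of 26.
Insert 3: 3 < 24 → go left; 3 < 4 → go left. Place as left child of 4.
Insert 20: 20 < 24 → go left; 20 > 4 → go right. Place as right child of 4.
Insert 29: 29 > 24 → go right; 29 > 26 → go right; 29 < 44 → go left. Place as left child of 44.
Insert 8: 8 < 24 → go left; 8 > 4 → go right; 8 < 20 → go left. Place as left child of 20.
Insert 31: 31 > 24 → go right; 31 > 26 → go right; 31 < 44 → go left; 31 > 29 → go right. Place as right child of 29.
Insert 13: 13 < 24 → go left; 13 > 4 → go right; 13 < 20 → go left; 13 > 8 → go right. Place as right child of 8.
Insert 11: 11 < 24 → go left; 11 > 4 → go right; 11 < 20 → go left; 11 > 8 → go right; 11 < 13 → go left. Place as left child of 13.

Path to 13: 24 → 4 → 20 → 8 → 13, which is 4 edges.

4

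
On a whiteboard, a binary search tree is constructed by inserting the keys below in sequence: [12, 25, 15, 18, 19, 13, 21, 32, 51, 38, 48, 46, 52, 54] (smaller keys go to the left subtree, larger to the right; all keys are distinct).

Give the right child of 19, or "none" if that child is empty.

Insert 12: tree is empty, so 12 becomes the root.
Insert 25: 25 > 12 → go right. Place as right child of 12.
Insert 15: 15 > 12 → go right; 15 < 25 → go left. Place as left child of 25.
Insert 18: 18 > 12 → go right; 18 < 25 → go left; 18 > 15 → go right. Place as right child of 15.
Insert 19: 19 > 12 → go right; 19 < 25 → go left; 19 > 15 → go right; 19 > 18 → go right. Place as right child of 18.
Insert 13: 13 > 12 → go right; 13 < 25 → go left; 13 < 15 → go left. Place as left child of 15.
Insert 21: 21 > 12 → go right; 21 < 25 → go left; 21 > 15 → go right; 21 > 18 → go right; 21 > 19 → go right. Place as right child of 19.
Insert 32: 32 > 12 → go right; 32 > 25 → go right. Place as right child of 25.
Insert 51: 51 > 12 → go right; 51 > 25 → go right; 51 > 32 → go right. Place as right child of 32.
Insert 38: 38 > 12 → go right; 38 > 25 → go right; 38 > 32 → go right; 38 < 51 → go left. Place as left child of 51.
Insert 48: 48 > 12 → go right; 48 > 25 → go right; 48 > 32 → go right; 48 < 51 → go left; 48 > 38 → go right. Place as right child of 38.
Insert 46: 46 > 12 → go right; 46 > 25 → go right; 46 > 32 → go right; 46 < 51 → go left; 46 > 38 → go right; 46 < 48 → go left. Place as left child of 48.
Insert 52: 52 > 12 → go right; 52 > 25 → go right; 52 > 32 → go right; 52 > 51 → go right. Place as right child of 51.
Insert 54: 54 > 12 → go right; 54 > 25 → go right; 54 > 32 → go right; 54 > 51 → go right; 54 > 52 → go right. Place as right child of 52.

21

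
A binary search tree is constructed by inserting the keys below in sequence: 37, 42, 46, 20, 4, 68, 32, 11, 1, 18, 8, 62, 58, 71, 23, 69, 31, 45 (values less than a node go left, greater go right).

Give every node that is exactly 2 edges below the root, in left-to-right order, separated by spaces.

4 32 46

Insert 37: tree is empty, so 37 becomes the root.
Insert 42: 42 > 37 → go right. Place as right child of 37.
Insert 46: 46 > 37 → go right; 46 > 42 → go right. Place as right child of 42.
Insert 20: 20 < 37 → go left. Place as left child of 37.
Insert 4: 4 < 37 → go left; 4 < 20 → go left. Place as left child of 20.
Insert 68: 68 > 37 → go right; 68 > 42 → go right; 68 > 46 → go right. Place as right child of 46.
Insert 32: 32 < 37 → go left; 32 > 20 → go right. Place as right child of 20.
Insert 11: 11 < 37 → go left; 11 < 20 → go left; 11 > 4 → go right. Place as right child of 4.
Insert 1: 1 < 37 → go left; 1 < 20 → go left; 1 < 4 → go left. Place as left child of 4.
Insert 18: 18 < 37 → go left; 18 < 20 → go left; 18 > 4 → go right; 18 > 11 → go right. Place as right child of 11.
Insert 8: 8 < 37 → go left; 8 < 20 → go left; 8 > 4 → go right; 8 < 11 → go left. Place as left child of 11.
Insert 62: 62 > 37 → go right; 62 > 42 → go right; 62 > 46 → go right; 62 < 68 → go left. Place as left child of 68.
Insert 58: 58 > 37 → go right; 58 > 42 → go right; 58 > 46 → go right; 58 < 68 → go left; 58 < 62 → go left. Place as left child of 62.
Insert 71: 71 > 37 → go right; 71 > 42 → go right; 71 > 46 → go right; 71 > 68 → go right. Place as right child of 68.
Insert 23: 23 < 37 → go left; 23 > 20 → go right; 23 < 32 → go left. Place as left child of 32.
Insert 69: 69 > 37 → go right; 69 > 42 → go right; 69 > 46 → go right; 69 > 68 → go right; 69 < 71 → go left. Place as left child of 71.
Insert 31: 31 < 37 → go left; 31 > 20 → go right; 31 < 32 → go left; 31 > 23 → go right. Place as right child of 23.
Insert 45: 45 > 37 → go right; 45 > 42 → go right; 45 < 46 → go left. Place as left child of 46.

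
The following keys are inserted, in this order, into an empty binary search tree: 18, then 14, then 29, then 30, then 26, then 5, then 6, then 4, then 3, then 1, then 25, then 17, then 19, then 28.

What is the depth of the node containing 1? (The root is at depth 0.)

Insert 18: tree is empty, so 18 becomes the root.
Insert 14: 14 < 18 → go left. Place as left child of 18.
Insert 29: 29 > 18 → go right. Place as right child of 18.
Insert 30: 30 > 18 → go right; 30 > 29 → go right. Place as right child of 29.
Insert 26: 26 > 18 → go right; 26 < 29 → go left. Place as left child of 29.
Insert 5: 5 < 18 → go left; 5 < 14 → go left. Place as left child of 14.
Insert 6: 6 < 18 → go left; 6 < 14 → go left; 6 > 5 → go right. Place as right child of 5.
Insert 4: 4 < 18 → go left; 4 < 14 → go left; 4 < 5 → go left. Place as left child of 5.
Insert 3: 3 < 18 → go left; 3 < 14 → go left; 3 < 5 → go left; 3 < 4 → go left. Place as left child of 4.
Insert 1: 1 < 18 → go left; 1 < 14 → go left; 1 < 5 → go left; 1 < 4 → go left; 1 < 3 → go left. Place as left child of 3.
Insert 25: 25 > 18 → go right; 25 < 29 → go left; 25 < 26 → go left. Place as left child of 26.
Insert 17: 17 < 18 → go left; 17 > 14 → go right. Place as right child of 14.
Insert 19: 19 > 18 → go right; 19 < 29 → go left; 19 < 26 → go left; 19 < 25 → go left. Place as left child of 25.
Insert 28: 28 > 18 → go right; 28 < 29 → go left; 28 > 26 → go right. Place as right child of 26.

Path to 1: 18 → 14 → 5 → 4 → 3 → 1, which is 5 edges.

5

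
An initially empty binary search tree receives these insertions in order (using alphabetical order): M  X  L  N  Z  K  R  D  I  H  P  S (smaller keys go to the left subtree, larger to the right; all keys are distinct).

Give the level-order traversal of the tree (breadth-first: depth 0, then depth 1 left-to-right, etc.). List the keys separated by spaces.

M: root
X: right child of M (depth 1)
L: left child of M (depth 1)
N: left child of X (depth 2)
Z: right child of X (depth 2)
K: left child of L (depth 2)
R: right child of N (depth 3)
D: left child of K (depth 3)
I: right child of D (depth 4)
H: left child of I (depth 5)
P: left child of R (depth 4)
S: right child of R (depth 4)

M L X K N Z D R I P S H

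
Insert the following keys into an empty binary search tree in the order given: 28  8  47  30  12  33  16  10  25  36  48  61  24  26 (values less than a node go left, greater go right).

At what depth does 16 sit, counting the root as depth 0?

28: root
8: left child of 28 (depth 1)
47: right child of 28 (depth 1)
30: left child of 47 (depth 2)
12: right child of 8 (depth 2)
33: right child of 30 (depth 3)
16: right child of 12 (depth 3)
10: left child of 12 (depth 3)
25: right child of 16 (depth 4)
36: right child of 33 (depth 4)
48: right child of 47 (depth 2)
61: right child of 48 (depth 3)
24: left child of 25 (depth 5)
26: right child of 25 (depth 5)

Path to 16: 28 → 8 → 12 → 16, which is 3 edges.

3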